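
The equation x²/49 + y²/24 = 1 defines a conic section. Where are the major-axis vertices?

(-7, 0) and (7, 0)

Center (0, 0). The larger denominator 49 sits under the x-term, so the major axis is horizontal; a² = 49, b² = 24.
a = 7. Vertices at (h ± a, k).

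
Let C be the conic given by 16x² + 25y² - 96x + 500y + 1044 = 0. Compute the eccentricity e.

Group the x- and y-terms: 16(x² - 6x) + 25(y² + 20y) = -1044
Completing the square gives 16(x - 3)² + 25(y + 10)² = -1044 + 144 + 2500 = 1600.
Divide through by 1600 to get (x - 3)²/100 + (y + 10)²/64 = 1.
Ellipse, center (3, -10), major axis horizontal; a² = 100, b² = 64.
c² = a² - b² = 36, so c = 6.
e = c/a = 6/10 = 3/5.

e = 3/5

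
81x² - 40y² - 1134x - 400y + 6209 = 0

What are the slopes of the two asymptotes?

9√10/20 and -9√10/20

Group: 81(x² - 14x) -40(y² + 10y) = -6209
Complete the square: 81(x - 7)² -40(y + 5)² = -6209 + 3969 - 1000 = -3240
Divide by -3240: (y + 5)²/81 - (x - 7)²/40 = 1
Hyperbola, center (7, -5), transverse axis vertical; a² = 81, b² = 40.
For a vertical hyperbola the asymptotes have slope ±a/b.
Here that is ±9/2√10 = ±9√10/20.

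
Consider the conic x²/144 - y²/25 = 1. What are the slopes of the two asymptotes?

Center (0, 0). The positive term is the x-term, so the transverse axis is horizontal; a² = 144, b² = 25.
For a horizontal hyperbola the asymptotes have slope ±b/a.
Here that is ±5/12.

5/12 and -5/12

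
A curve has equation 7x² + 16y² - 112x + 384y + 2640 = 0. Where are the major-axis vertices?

7(x² - 16x) + 16(y² + 24y) = -2640
7(x - 8)² + 16(y + 12)² = -2640 + 448 + 2304 = 112
Divide by 112: (x - 8)²/16 + (y + 12)²/7 = 1
Ellipse, center (8, -12), major axis horizontal; a² = 16, b² = 7.
a = 4. Vertices at (h ± a, k).

(4, -12) and (12, -12)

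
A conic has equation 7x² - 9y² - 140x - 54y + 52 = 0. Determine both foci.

Rearranging, 7(x² - 20x) -9(y² + 6y) = -52.
7(x - 10)² -9(y + 3)² = -52 + 700 - 81 = 567
Dividing both sides by 567: (x - 10)²/81 - (y + 3)²/63 = 1
Hyperbola, center (10, -3), transverse axis horizontal; a² = 81, b² = 63.
c² = a² + b² = 81 + 63 = 144, so c = 12.
Foci lie on the horizontal axis through the center: (h ± c, k).

(-2, -3) and (22, -3)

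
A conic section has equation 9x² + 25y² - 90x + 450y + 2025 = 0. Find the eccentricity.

e = 4/5

Rearranging, 9(x² - 10x) + 25(y² + 18y) = -2025.
Completing the square gives 9(x - 5)² + 25(y + 9)² = -2025 + 225 + 2025 = 225.
Divide through by 225 to get (x - 5)²/25 + (y + 9)²/9 = 1.
Ellipse, center (5, -9), major axis horizontal; a² = 25, b² = 9.
c² = a² - b² = 16, so c = 4.
e = c/a = 4/5.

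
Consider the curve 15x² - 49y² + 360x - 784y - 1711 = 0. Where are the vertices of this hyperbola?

Rearranging, 15(x² + 24x) -49(y² + 16y) = 1711.
15(x + 12)² -49(y + 8)² = 1711 + 2160 - 3136 = 735
Divide through by 735 to get (x + 12)²/49 - (y + 8)²/15 = 1.
Hyperbola, center (-12, -8), transverse axis horizontal; a² = 49, b² = 15.
a = 7. Vertices at (h ± a, k).

(-19, -8) and (-5, -8)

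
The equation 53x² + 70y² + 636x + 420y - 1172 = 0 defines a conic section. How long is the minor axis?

2√53

Collect terms: 53(x² + 12x) + 70(y² + 6y) = 1172
53(x + 6)² + 70(y + 3)² = 1172 + 1908 + 630 = 3710
Divide through by 3710 to get (x + 6)²/70 + (y + 3)²/53 = 1.
Ellipse, center (-6, -3), major axis horizontal; a² = 70, b² = 53.
b² = 53 so b = √53; the minor axis has length 2b = 2√53.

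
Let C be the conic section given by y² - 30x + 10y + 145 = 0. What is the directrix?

x = -7/2

Only y is squared. Complete the square in y: (y + 5)² = 30(x - 4).
Vertex (4, -5); 4p = 30 so p = 15/2. Opens right.
Directrix is the vertical line x = h − p = 4 − (15/2) = -7/2.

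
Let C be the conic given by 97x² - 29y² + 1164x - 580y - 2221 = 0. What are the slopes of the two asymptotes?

Group the x- and y-terms: 97(x² + 12x) -29(y² + 20y) = 2221
97(x + 6)² -29(y + 10)² = 2221 + 3492 - 2900 = 2813
Divide by 2813: (x + 6)²/29 - (y + 10)²/97 = 1
Hyperbola, center (-6, -10), transverse axis horizontal; a² = 29, b² = 97.
For a horizontal hyperbola the asymptotes have slope ±b/a.
Here that is ±√97/√29 = ±√2813/29.

√2813/29 and -√2813/29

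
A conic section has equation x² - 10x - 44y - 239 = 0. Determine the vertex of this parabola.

(5, -6)

Only x is squared. Complete the square in x: (x - 5)² = 44(y + 6).
Vertex (5, -6); 4p = 44 so p = 11. Opens up.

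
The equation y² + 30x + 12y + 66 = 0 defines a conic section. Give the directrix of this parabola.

x = 13/2

Only y is squared. Complete the square in y: (y + 6)² = -30(x + 1).
Vertex (-1, -6); 4p = -30 so p = -15/2. Opens left.
Directrix is the vertical line x = h − p = -1 − (-15/2) = 13/2.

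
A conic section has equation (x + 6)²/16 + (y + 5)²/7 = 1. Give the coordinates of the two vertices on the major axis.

(-10, -5) and (-2, -5)

Center (-6, -5). The larger denominator 16 sits under the x-term, so the major axis is horizontal; a² = 16, b² = 7.
a = 4. Vertices at (h ± a, k).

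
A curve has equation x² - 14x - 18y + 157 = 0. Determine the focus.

Only x is squared. Complete the square in x: (x - 7)² = 18(y - 6).
Vertex (7, 6); 4p = 18 so p = 9/2. Opens up.
Focus is p units from the vertex along the axis: (h, k + p).

(7, 21/2)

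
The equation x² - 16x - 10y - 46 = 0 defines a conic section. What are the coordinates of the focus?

Only x is squared. Complete the square in x: (x - 8)² = 10(y + 11).
Vertex (8, -11); 4p = 10 so p = 5/2. Opens up.
Focus is p units from the vertex along the axis: (h, k + p).

(8, -17/2)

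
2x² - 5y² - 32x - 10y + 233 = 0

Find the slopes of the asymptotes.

√10/5 and -√10/5

Rearranging, 2(x² - 16x) -5(y² + 2y) = -233.
Complete the square: 2(x - 8)² -5(y + 1)² = -233 + 128 - 5 = -110
Divide by -110: (y + 1)²/22 - (x - 8)²/55 = 1
Hyperbola, center (8, -1), transverse axis vertical; a² = 22, b² = 55.
For a vertical hyperbola the asymptotes have slope ±a/b.
Here that is ±√22/√55 = ±√10/5.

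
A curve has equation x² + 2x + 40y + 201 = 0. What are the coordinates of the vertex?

(-1, -5)

Only x is squared. Complete the square in x: (x + 1)² = -40(y + 5).
Vertex (-1, -5); 4p = -40 so p = -10. Opens down.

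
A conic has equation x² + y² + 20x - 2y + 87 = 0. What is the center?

(x² + 20x) + (y² - 2y) = -87
Complete the square: (x + 10)² + (y - 1)² = -87 + 100 + 1 = 14
So (x + 10)² + (y - 1)² = 14.
Circle centered at (-10, 1) with r² = 14.

(-10, 1)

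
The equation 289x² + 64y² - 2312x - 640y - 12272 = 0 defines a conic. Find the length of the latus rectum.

128/17

Collect terms: 289(x² - 8x) + 64(y² - 10y) = 12272
Complete the square: 289(x - 4)² + 64(y - 5)² = 12272 + 4624 + 1600 = 18496
Divide by 18496: (x - 4)²/64 + (y - 5)²/289 = 1
Ellipse, center (4, 5), major axis vertical; a² = 289, b² = 64.
Latus rectum length = 2b²/a = 2·64/17 = 128/17.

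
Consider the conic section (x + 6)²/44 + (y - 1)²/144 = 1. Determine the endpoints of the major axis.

(-6, -11) and (-6, 13)

Center (-6, 1). The larger denominator 144 sits under the y-term, so the major axis is vertical; a² = 144, b² = 44.
a = 12. Vertices at (h, k ± a).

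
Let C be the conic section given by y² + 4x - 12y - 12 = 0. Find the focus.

(11, 6)

Only y is squared. Complete the square in y: (y - 6)² = -4(x - 12).
Vertex (12, 6); 4p = -4 so p = -1. Opens left.
Focus is p units from the vertex along the axis: (h + p, k).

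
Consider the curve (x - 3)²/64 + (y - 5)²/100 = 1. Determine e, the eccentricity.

Center (3, 5). The larger denominator 100 sits under the y-term, so the major axis is vertical; a² = 100, b² = 64.
c² = a² - b² = 36, so c = 6.
e = c/a = 6/10 = 3/5.

e = 3/5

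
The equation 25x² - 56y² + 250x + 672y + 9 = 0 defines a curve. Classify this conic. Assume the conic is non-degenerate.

hyperbola

No xy term. Coefficients of x² and y² are A = 25, C = -56.
A and C have opposite signs ⇒ hyperbola.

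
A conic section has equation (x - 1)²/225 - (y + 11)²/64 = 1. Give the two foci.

Center (1, -11). The positive term is the x-term, so the transverse axis is horizontal; a² = 225, b² = 64.
c² = a² + b² = 225 + 64 = 289, so c = 17.
Foci lie on the horizontal axis through the center: (h ± c, k).

(-16, -11) and (18, -11)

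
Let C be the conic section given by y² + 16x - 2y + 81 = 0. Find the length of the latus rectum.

16

Only y is squared. Complete the square in y: (y - 1)² = -16(x + 5).
Vertex (-5, 1); 4p = -16 so p = -4. Opens left.
Latus rectum length = |4p| = 16.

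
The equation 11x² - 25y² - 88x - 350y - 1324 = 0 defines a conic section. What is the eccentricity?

Group: 11(x² - 8x) -25(y² + 14y) = 1324
Completing the square gives 11(x - 4)² -25(y + 7)² = 1324 + 176 - 1225 = 275.
Divide by 275: (x - 4)²/25 - (y + 7)²/11 = 1
Hyperbola, center (4, -7), transverse axis horizontal; a² = 25, b² = 11.
c² = a² + b² = 36, so c = 6.
e = c/a = 6/5.

e = 6/5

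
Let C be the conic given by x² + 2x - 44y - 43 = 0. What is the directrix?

y = -12

Only x is squared. Complete the square in x: (x + 1)² = 44(y + 1).
Vertex (-1, -1); 4p = 44 so p = 11. Opens up.
Directrix is the horizontal line y = k − p = -1 − (11) = -12.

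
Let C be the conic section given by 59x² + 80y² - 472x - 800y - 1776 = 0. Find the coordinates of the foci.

(4 - √21, 5) and (4 + √21, 5)

Group the x- and y-terms: 59(x² - 8x) + 80(y² - 10y) = 1776
Complete the square in x and y: 59(x - 4)² + 80(y - 5)² = 1776 + 944 + 2000 = 4720
Divide through by 4720 to get (x - 4)²/80 + (y - 5)²/59 = 1.
Ellipse, center (4, 5), major axis horizontal; a² = 80, b² = 59.
c² = a² - b² = 80 - 59 = 21, so c = √21.
Foci lie on the horizontal axis through the center: (h ± c, k).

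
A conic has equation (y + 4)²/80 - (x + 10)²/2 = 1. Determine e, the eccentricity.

e = √410/20

Center (-10, -4). The positive term is the y-term, so the transverse axis is vertical; a² = 80, b² = 2.
c² = a² + b² = 82, so c = √82.
e = c/a = √82/4√5 = √410/20.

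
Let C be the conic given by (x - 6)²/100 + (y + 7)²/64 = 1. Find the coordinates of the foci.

Center (6, -7). The larger denominator 100 sits under the x-term, so the major axis is horizontal; a² = 100, b² = 64.
c² = a² - b² = 100 - 64 = 36, so c = 6.
Foci lie on the horizontal axis through the center: (h ± c, k).

(0, -7) and (12, -7)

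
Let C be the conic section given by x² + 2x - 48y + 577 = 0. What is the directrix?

Only x is squared. Complete the square in x: (x + 1)² = 48(y - 12).
Vertex (-1, 12); 4p = 48 so p = 12. Opens up.
Directrix is the horizontal line y = k − p = 12 − (12) = 0.

y = 0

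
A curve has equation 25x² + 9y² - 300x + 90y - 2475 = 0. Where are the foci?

(6, -21) and (6, 11)

Group the x- and y-terms: 25(x² - 12x) + 9(y² + 10y) = 2475
Complete the square: 25(x - 6)² + 9(y + 5)² = 2475 + 900 + 225 = 3600
Dividing both sides by 3600: (x - 6)²/144 + (y + 5)²/400 = 1
Ellipse, center (6, -5), major axis vertical; a² = 400, b² = 144.
c² = a² - b² = 400 - 144 = 256, so c = 16.
Foci lie on the vertical axis through the center: (h, k ± c).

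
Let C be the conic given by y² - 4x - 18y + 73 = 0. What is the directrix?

x = -3

Only y is squared. Complete the square in y: (y - 9)² = 4(x + 2).
Vertex (-2, 9); 4p = 4 so p = 1. Opens right.
Directrix is the vertical line x = h − p = -2 − (1) = -3.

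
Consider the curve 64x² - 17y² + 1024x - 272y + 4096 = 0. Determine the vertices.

Rearranging, 64(x² + 16x) -17(y² + 16y) = -4096.
Complete the square in x and y: 64(x + 8)² -17(y + 8)² = -4096 + 4096 - 1088 = -1088
Dividing both sides by -1088: (y + 8)²/64 - (x + 8)²/17 = 1
Hyperbola, center (-8, -8), transverse axis vertical; a² = 64, b² = 17.
a = 8. Vertices at (h, k ± a).

(-8, -16) and (-8, 0)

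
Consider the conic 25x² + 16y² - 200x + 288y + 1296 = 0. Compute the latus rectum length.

32/5

Rearranging, 25(x² - 8x) + 16(y² + 18y) = -1296.
25(x - 4)² + 16(y + 9)² = -1296 + 400 + 1296 = 400
Dividing both sides by 400: (x - 4)²/16 + (y + 9)²/25 = 1
Ellipse, center (4, -9), major axis vertical; a² = 25, b² = 16.
Latus rectum length = 2b²/a = 2·16/5 = 32/5.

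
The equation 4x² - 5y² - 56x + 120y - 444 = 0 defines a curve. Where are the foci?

(7, 6) and (7, 18)

Group: 4(x² - 14x) -5(y² - 24y) = 444
Completing the square gives 4(x - 7)² -5(y - 12)² = 444 + 196 - 720 = -80.
Divide through by -80 to get (y - 12)²/16 - (x - 7)²/20 = 1.
Hyperbola, center (7, 12), transverse axis vertical; a² = 16, b² = 20.
c² = a² + b² = 16 + 20 = 36, so c = 6.
Foci lie on the vertical axis through the center: (h, k ± c).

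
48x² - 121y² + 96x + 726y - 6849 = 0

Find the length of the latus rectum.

Group the x- and y-terms: 48(x² + 2x) -121(y² - 6y) = 6849
Complete the square: 48(x + 1)² -121(y - 3)² = 6849 + 48 - 1089 = 5808
Dividing both sides by 5808: (x + 1)²/121 - (y - 3)²/48 = 1
Hyperbola, center (-1, 3), transverse axis horizontal; a² = 121, b² = 48.
Latus rectum length = 2b²/a = 2·48/11 = 96/11.

96/11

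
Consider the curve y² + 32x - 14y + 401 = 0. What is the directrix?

Only y is squared. Complete the square in y: (y - 7)² = -32(x + 11).
Vertex (-11, 7); 4p = -32 so p = -8. Opens left.
Directrix is the vertical line x = h − p = -11 − (-8) = -3.

x = -3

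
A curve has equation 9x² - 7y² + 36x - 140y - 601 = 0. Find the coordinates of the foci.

(-2, -14) and (-2, -6)

9(x² + 4x) -7(y² + 20y) = 601
Complete the square in x and y: 9(x + 2)² -7(y + 10)² = 601 + 36 - 700 = -63
Divide by -63: (y + 10)²/9 - (x + 2)²/7 = 1
Hyperbola, center (-2, -10), transverse axis vertical; a² = 9, b² = 7.
c² = a² + b² = 9 + 7 = 16, so c = 4.
Foci lie on the vertical axis through the center: (h, k ± c).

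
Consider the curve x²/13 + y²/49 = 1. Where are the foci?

(0, -6) and (0, 6)

Center (0, 0). The larger denominator 49 sits under the y-term, so the major axis is vertical; a² = 49, b² = 13.
c² = a² - b² = 49 - 13 = 36, so c = 6.
Foci lie on the vertical axis through the center: (h, k ± c).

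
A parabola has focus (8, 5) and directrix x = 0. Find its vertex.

The vertex is the midpoint between the focus and the directrix along the axis of symmetry.
Axis is horizontal (directrix is vertical). Vertex x-coordinate = (8 + 0)/2 = 4; y-coordinate = 5.

(4, 5)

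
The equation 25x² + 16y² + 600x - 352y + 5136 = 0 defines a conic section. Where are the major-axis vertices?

(-12, 6) and (-12, 16)

Collect terms: 25(x² + 24x) + 16(y² - 22y) = -5136
Complete the square: 25(x + 12)² + 16(y - 11)² = -5136 + 3600 + 1936 = 400
Divide through by 400 to get (x + 12)²/16 + (y - 11)²/25 = 1.
Ellipse, center (-12, 11), major axis vertical; a² = 25, b² = 16.
a = 5. Vertices at (h, k ± a).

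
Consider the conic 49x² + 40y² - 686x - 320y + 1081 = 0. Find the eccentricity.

e = 3/7

Group: 49(x² - 14x) + 40(y² - 8y) = -1081
Complete the square: 49(x - 7)² + 40(y - 4)² = -1081 + 2401 + 640 = 1960
Divide through by 1960 to get (x - 7)²/40 + (y - 4)²/49 = 1.
Ellipse, center (7, 4), major axis vertical; a² = 49, b² = 40.
c² = a² - b² = 9, so c = 3.
e = c/a = 3/7.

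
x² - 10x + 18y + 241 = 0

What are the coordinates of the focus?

(5, -33/2)

Only x is squared. Complete the square in x: (x - 5)² = -18(y + 12).
Vertex (5, -12); 4p = -18 so p = -9/2. Opens down.
Focus is p units from the vertex along the axis: (h, k + p).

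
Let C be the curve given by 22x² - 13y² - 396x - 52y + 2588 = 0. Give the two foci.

Collect terms: 22(x² - 18x) -13(y² + 4y) = -2588
Complete the square in x and y: 22(x - 9)² -13(y + 2)² = -2588 + 1782 - 52 = -858
Dividing both sides by -858: (y + 2)²/66 - (x - 9)²/39 = 1
Hyperbola, center (9, -2), transverse axis vertical; a² = 66, b² = 39.
c² = a² + b² = 66 + 39 = 105, so c = √105.
Foci lie on the vertical axis through the center: (h, k ± c).

(9, -2 - √105) and (9, -2 + √105)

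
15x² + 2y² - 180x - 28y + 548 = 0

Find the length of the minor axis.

Collect terms: 15(x² - 12x) + 2(y² - 14y) = -548
Complete the square: 15(x - 6)² + 2(y - 7)² = -548 + 540 + 98 = 90
Divide through by 90 to get (x - 6)²/6 + (y - 7)²/45 = 1.
Ellipse, center (6, 7), major axis vertical; a² = 45, b² = 6.
b² = 6 so b = √6; the minor axis has length 2b = 2√6.

2√6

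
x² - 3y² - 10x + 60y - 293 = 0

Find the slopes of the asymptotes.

√3/3 and -√3/3

Rearranging, (x² - 10x) -3(y² - 20y) = 293.
Completing the square gives (x - 5)² -3(y - 10)² = 293 + 25 - 300 = 18.
Dividing both sides by 18: (x - 5)²/18 - (y - 10)²/6 = 1
Hyperbola, center (5, 10), transverse axis horizontal; a² = 18, b² = 6.
For a horizontal hyperbola the asymptotes have slope ±b/a.
Here that is ±√6/3√2 = ±√3/3.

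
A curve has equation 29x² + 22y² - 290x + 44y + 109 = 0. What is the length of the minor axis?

Group: 29(x² - 10x) + 22(y² + 2y) = -109
Complete the square in x and y: 29(x - 5)² + 22(y + 1)² = -109 + 725 + 22 = 638
Divide through by 638 to get (x - 5)²/22 + (y + 1)²/29 = 1.
Ellipse, center (5, -1), major axis vertical; a² = 29, b² = 22.
b² = 22 so b = √22; the minor axis has length 2b = 2√22.

2√22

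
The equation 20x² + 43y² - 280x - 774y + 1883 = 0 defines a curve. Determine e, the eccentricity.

Group the x- and y-terms: 20(x² - 14x) + 43(y² - 18y) = -1883
Complete the square: 20(x - 7)² + 43(y - 9)² = -1883 + 980 + 3483 = 2580
Dividing both sides by 2580: (x - 7)²/129 + (y - 9)²/60 = 1
Ellipse, center (7, 9), major axis horizontal; a² = 129, b² = 60.
c² = a² - b² = 69, so c = √69.
e = c/a = √69/√129 = √989/43.

e = √989/43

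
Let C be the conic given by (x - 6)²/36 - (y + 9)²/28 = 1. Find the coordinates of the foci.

Center (6, -9). The positive term is the x-term, so the transverse axis is horizontal; a² = 36, b² = 28.
c² = a² + b² = 36 + 28 = 64, so c = 8.
Foci lie on the horizontal axis through the center: (h ± c, k).

(-2, -9) and (14, -9)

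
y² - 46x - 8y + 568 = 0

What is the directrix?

Only y is squared. Complete the square in y: (y - 4)² = 46(x - 12).
Vertex (12, 4); 4p = 46 so p = 23/2. Opens right.
Directrix is the vertical line x = h − p = 12 − (23/2) = 1/2.

x = 1/2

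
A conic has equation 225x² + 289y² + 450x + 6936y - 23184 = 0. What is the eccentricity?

Collect terms: 225(x² + 2x) + 289(y² + 24y) = 23184
Completing the square gives 225(x + 1)² + 289(y + 12)² = 23184 + 225 + 41616 = 65025.
Divide through by 65025 to get (x + 1)²/289 + (y + 12)²/225 = 1.
Ellipse, center (-1, -12), major axis horizontal; a² = 289, b² = 225.
c² = a² - b² = 64, so c = 8.
e = c/a = 8/17.

e = 8/17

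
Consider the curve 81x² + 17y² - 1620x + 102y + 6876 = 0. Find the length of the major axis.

18

Group: 81(x² - 20x) + 17(y² + 6y) = -6876
Complete the square: 81(x - 10)² + 17(y + 3)² = -6876 + 8100 + 153 = 1377
Dividing both sides by 1377: (x - 10)²/17 + (y + 3)²/81 = 1
Ellipse, center (10, -3), major axis vertical; a² = 81, b² = 17.
a² = 81 so a = 9; the major axis has length 2a = 18.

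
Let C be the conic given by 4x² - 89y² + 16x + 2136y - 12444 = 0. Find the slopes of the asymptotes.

2√89/89 and -2√89/89

Rearranging, 4(x² + 4x) -89(y² - 24y) = 12444.
Complete the square: 4(x + 2)² -89(y - 12)² = 12444 + 16 - 12816 = -356
Dividing both sides by -356: (y - 12)²/4 - (x + 2)²/89 = 1
Hyperbola, center (-2, 12), transverse axis vertical; a² = 4, b² = 89.
For a vertical hyperbola the asymptotes have slope ±a/b.
Here that is ±2/√89 = ±2√89/89.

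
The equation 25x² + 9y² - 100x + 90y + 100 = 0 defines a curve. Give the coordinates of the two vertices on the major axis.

(2, -10) and (2, 0)

Group the x- and y-terms: 25(x² - 4x) + 9(y² + 10y) = -100
Complete the square: 25(x - 2)² + 9(y + 5)² = -100 + 100 + 225 = 225
Divide by 225: (x - 2)²/9 + (y + 5)²/25 = 1
Ellipse, center (2, -5), major axis vertical; a² = 25, b² = 9.
a = 5. Vertices at (h, k ± a).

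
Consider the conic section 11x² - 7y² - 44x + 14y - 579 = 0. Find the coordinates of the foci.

(-10, 1) and (14, 1)

Collect terms: 11(x² - 4x) -7(y² - 2y) = 579
Complete the square: 11(x - 2)² -7(y - 1)² = 579 + 44 - 7 = 616
Dividing both sides by 616: (x - 2)²/56 - (y - 1)²/88 = 1
Hyperbola, center (2, 1), transverse axis horizontal; a² = 56, b² = 88.
c² = a² + b² = 56 + 88 = 144, so c = 12.
Foci lie on the horizontal axis through the center: (h ± c, k).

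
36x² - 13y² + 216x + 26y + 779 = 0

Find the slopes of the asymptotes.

36(x² + 6x) -13(y² - 2y) = -779
36(x + 3)² -13(y - 1)² = -779 + 324 - 13 = -468
Divide by -468: (y - 1)²/36 - (x + 3)²/13 = 1
Hyperbola, center (-3, 1), transverse axis vertical; a² = 36, b² = 13.
For a vertical hyperbola the asymptotes have slope ±a/b.
Here that is ±6/√13 = ±6√13/13.

6√13/13 and -6√13/13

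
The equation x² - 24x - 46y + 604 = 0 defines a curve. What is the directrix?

y = -3/2

Only x is squared. Complete the square in x: (x - 12)² = 46(y - 10).
Vertex (12, 10); 4p = 46 so p = 23/2. Opens up.
Directrix is the horizontal line y = k − p = 10 − (23/2) = -3/2.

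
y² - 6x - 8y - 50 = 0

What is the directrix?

Only y is squared. Complete the square in y: (y - 4)² = 6(x + 11).
Vertex (-11, 4); 4p = 6 so p = 3/2. Opens right.
Directrix is the vertical line x = h − p = -11 − (3/2) = -25/2.

x = -25/2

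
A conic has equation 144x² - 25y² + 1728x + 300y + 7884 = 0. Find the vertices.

(-6, -6) and (-6, 18)

Collect terms: 144(x² + 12x) -25(y² - 12y) = -7884
Complete the square: 144(x + 6)² -25(y - 6)² = -7884 + 5184 - 900 = -3600
Dividing both sides by -3600: (y - 6)²/144 - (x + 6)²/25 = 1
Hyperbola, center (-6, 6), transverse axis vertical; a² = 144, b² = 25.
a = 12. Vertices at (h, k ± a).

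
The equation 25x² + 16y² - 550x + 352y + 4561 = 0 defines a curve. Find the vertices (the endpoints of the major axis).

(11, -16) and (11, -6)

Group the x- and y-terms: 25(x² - 22x) + 16(y² + 22y) = -4561
Complete the square in x and y: 25(x - 11)² + 16(y + 11)² = -4561 + 3025 + 1936 = 400
Divide by 400: (x - 11)²/16 + (y + 11)²/25 = 1
Ellipse, center (11, -11), major axis vertical; a² = 25, b² = 16.
a = 5. Vertices at (h, k ± a).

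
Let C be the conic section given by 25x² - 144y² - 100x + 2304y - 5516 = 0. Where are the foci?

Group: 25(x² - 4x) -144(y² - 16y) = 5516
25(x - 2)² -144(y - 8)² = 5516 + 100 - 9216 = -3600
Divide through by -3600 to get (y - 8)²/25 - (x - 2)²/144 = 1.
Hyperbola, center (2, 8), transverse axis vertical; a² = 25, b² = 144.
c² = a² + b² = 25 + 144 = 169, so c = 13.
Foci lie on the vertical axis through the center: (h, k ± c).

(2, -5) and (2, 21)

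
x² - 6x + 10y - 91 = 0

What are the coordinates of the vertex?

(3, 10)

Only x is squared. Complete the square in x: (x - 3)² = -10(y - 10).
Vertex (3, 10); 4p = -10 so p = -5/2. Opens down.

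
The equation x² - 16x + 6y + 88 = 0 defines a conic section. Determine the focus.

Only x is squared. Complete the square in x: (x - 8)² = -6(y + 4).
Vertex (8, -4); 4p = -6 so p = -3/2. Opens down.
Focus is p units from the vertex along the axis: (h, k + p).

(8, -11/2)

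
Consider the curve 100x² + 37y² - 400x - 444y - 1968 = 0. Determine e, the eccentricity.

e = 3√7/10

Collect terms: 100(x² - 4x) + 37(y² - 12y) = 1968
Completing the square gives 100(x - 2)² + 37(y - 6)² = 1968 + 400 + 1332 = 3700.
Dividing both sides by 3700: (x - 2)²/37 + (y - 6)²/100 = 1
Ellipse, center (2, 6), major axis vertical; a² = 100, b² = 37.
c² = a² - b² = 63, so c = 3√7.
e = c/a = 3√7/10.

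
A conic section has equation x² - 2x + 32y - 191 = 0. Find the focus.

Only x is squared. Complete the square in x: (x - 1)² = -32(y - 6).
Vertex (1, 6); 4p = -32 so p = -8. Opens down.
Focus is p units from the vertex along the axis: (h, k + p).

(1, -2)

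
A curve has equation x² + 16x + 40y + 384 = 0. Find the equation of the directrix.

y = 2

Only x is squared. Complete the square in x: (x + 8)² = -40(y + 8).
Vertex (-8, -8); 4p = -40 so p = -10. Opens down.
Directrix is the horizontal line y = k − p = -8 − (-10) = 2.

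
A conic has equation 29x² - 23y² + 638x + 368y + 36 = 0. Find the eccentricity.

Group: 29(x² + 22x) -23(y² - 16y) = -36
Completing the square gives 29(x + 11)² -23(y - 8)² = -36 + 3509 - 1472 = 2001.
Dividing both sides by 2001: (x + 11)²/69 - (y - 8)²/87 = 1
Hyperbola, center (-11, 8), transverse axis horizontal; a² = 69, b² = 87.
c² = a² + b² = 156, so c = 2√39.
e = c/a = 2√39/√69 = 2√299/23.

e = 2√299/23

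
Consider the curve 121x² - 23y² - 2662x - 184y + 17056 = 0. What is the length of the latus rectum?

46/11

121(x² - 22x) -23(y² + 8y) = -17056
Completing the square gives 121(x - 11)² -23(y + 4)² = -17056 + 14641 - 368 = -2783.
Divide by -2783: (y + 4)²/121 - (x - 11)²/23 = 1
Hyperbola, center (11, -4), transverse axis vertical; a² = 121, b² = 23.
Latus rectum length = 2b²/a = 2·23/11 = 46/11.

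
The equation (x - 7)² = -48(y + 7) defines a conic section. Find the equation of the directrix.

y = 5

Vertex (7, -7); 4p = -48 so p = -12. Opens down.
Directrix is the horizontal line y = k − p = -7 − (-12) = 5.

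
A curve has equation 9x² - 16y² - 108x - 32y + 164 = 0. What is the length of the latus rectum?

9/2

9(x² - 12x) -16(y² + 2y) = -164
Completing the square gives 9(x - 6)² -16(y + 1)² = -164 + 324 - 16 = 144.
Divide through by 144 to get (x - 6)²/16 - (y + 1)²/9 = 1.
Hyperbola, center (6, -1), transverse axis horizontal; a² = 16, b² = 9.
Latus rectum length = 2b²/a = 2·9/4 = 9/2.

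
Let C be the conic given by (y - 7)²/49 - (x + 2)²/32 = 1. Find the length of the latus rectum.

64/7

Center (-2, 7). The positive term is the y-term, so the transverse axis is vertical; a² = 49, b² = 32.
Latus rectum length = 2b²/a = 2·32/7 = 64/7.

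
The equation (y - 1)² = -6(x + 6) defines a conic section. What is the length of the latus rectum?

6

Vertex (-6, 1); 4p = -6 so p = -3/2. Opens left.
Latus rectum length = |4p| = 6.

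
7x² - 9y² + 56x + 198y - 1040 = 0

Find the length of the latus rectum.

14/3

7(x² + 8x) -9(y² - 22y) = 1040
Complete the square in x and y: 7(x + 4)² -9(y - 11)² = 1040 + 112 - 1089 = 63
Divide by 63: (x + 4)²/9 - (y - 11)²/7 = 1
Hyperbola, center (-4, 11), transverse axis horizontal; a² = 9, b² = 7.
Latus rectum length = 2b²/a = 2·7/3 = 14/3.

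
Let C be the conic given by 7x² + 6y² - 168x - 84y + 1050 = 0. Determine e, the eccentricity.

e = √7/7

Group: 7(x² - 24x) + 6(y² - 14y) = -1050
Complete the square in x and y: 7(x - 12)² + 6(y - 7)² = -1050 + 1008 + 294 = 252
Dividing both sides by 252: (x - 12)²/36 + (y - 7)²/42 = 1
Ellipse, center (12, 7), major axis vertical; a² = 42, b² = 36.
c² = a² - b² = 6, so c = √6.
e = c/a = √6/√42 = √7/7.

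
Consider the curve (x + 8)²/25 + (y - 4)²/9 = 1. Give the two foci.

(-12, 4) and (-4, 4)

Center (-8, 4). The larger denominator 25 sits under the x-term, so the major axis is horizontal; a² = 25, b² = 9.
c² = a² - b² = 25 - 9 = 16, so c = 4.
Foci lie on the horizontal axis through the center: (h ± c, k).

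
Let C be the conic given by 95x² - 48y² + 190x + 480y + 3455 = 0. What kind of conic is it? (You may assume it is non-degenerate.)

hyperbola

No xy term. Coefficients of x² and y² are A = 95, C = -48.
A and C have opposite signs ⇒ hyperbola.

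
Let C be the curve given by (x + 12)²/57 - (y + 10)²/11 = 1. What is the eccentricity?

e = 2√969/57

Center (-12, -10). The positive term is the x-term, so the transverse axis is horizontal; a² = 57, b² = 11.
c² = a² + b² = 68, so c = 2√17.
e = c/a = 2√17/√57 = 2√969/57.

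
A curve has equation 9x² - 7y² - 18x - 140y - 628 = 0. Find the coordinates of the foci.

(1, -14) and (1, -6)

9(x² - 2x) -7(y² + 20y) = 628
Completing the square gives 9(x - 1)² -7(y + 10)² = 628 + 9 - 700 = -63.
Dividing both sides by -63: (y + 10)²/9 - (x - 1)²/7 = 1
Hyperbola, center (1, -10), transverse axis vertical; a² = 9, b² = 7.
c² = a² + b² = 9 + 7 = 16, so c = 4.
Foci lie on the vertical axis through the center: (h, k ± c).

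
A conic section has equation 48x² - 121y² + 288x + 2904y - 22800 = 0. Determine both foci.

Collect terms: 48(x² + 6x) -121(y² - 24y) = 22800
48(x + 3)² -121(y - 12)² = 22800 + 432 - 17424 = 5808
Divide through by 5808 to get (x + 3)²/121 - (y - 12)²/48 = 1.
Hyperbola, center (-3, 12), transverse axis horizontal; a² = 121, b² = 48.
c² = a² + b² = 121 + 48 = 169, so c = 13.
Foci lie on the horizontal axis through the center: (h ± c, k).

(-16, 12) and (10, 12)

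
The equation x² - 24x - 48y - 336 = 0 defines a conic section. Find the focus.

Only x is squared. Complete the square in x: (x - 12)² = 48(y + 10).
Vertex (12, -10); 4p = 48 so p = 12. Opens up.
Focus is p units from the vertex along the axis: (h, k + p).

(12, 2)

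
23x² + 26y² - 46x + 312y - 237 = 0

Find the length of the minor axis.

23(x² - 2x) + 26(y² + 12y) = 237
23(x - 1)² + 26(y + 6)² = 237 + 23 + 936 = 1196
Divide through by 1196 to get (x - 1)²/52 + (y + 6)²/46 = 1.
Ellipse, center (1, -6), major axis horizontal; a² = 52, b² = 46.
b² = 46 so b = √46; the minor axis has length 2b = 2√46.

2√46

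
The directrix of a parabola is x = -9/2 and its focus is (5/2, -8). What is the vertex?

(-1, -8)

The vertex is the midpoint between the focus and the directrix along the axis of symmetry.
Axis is horizontal (directrix is vertical). Vertex x-coordinate = (5/2 + (-9/2))/2 = -1; y-coordinate = -8.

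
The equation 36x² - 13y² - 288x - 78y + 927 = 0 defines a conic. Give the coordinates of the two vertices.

(4, -9) and (4, 3)

Group the x- and y-terms: 36(x² - 8x) -13(y² + 6y) = -927
36(x - 4)² -13(y + 3)² = -927 + 576 - 117 = -468
Divide through by -468 to get (y + 3)²/36 - (x - 4)²/13 = 1.
Hyperbola, center (4, -3), transverse axis vertical; a² = 36, b² = 13.
a = 6. Vertices at (h, k ± a).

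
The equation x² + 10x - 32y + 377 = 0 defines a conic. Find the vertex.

(-5, 11)

Only x is squared. Complete the square in x: (x + 5)² = 32(y - 11).
Vertex (-5, 11); 4p = 32 so p = 8. Opens up.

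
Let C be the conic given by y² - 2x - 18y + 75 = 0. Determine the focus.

(-5/2, 9)

Only y is squared. Complete the square in y: (y - 9)² = 2(x + 3).
Vertex (-3, 9); 4p = 2 so p = 1/2. Opens right.
Focus is p units from the vertex along the axis: (h + p, k).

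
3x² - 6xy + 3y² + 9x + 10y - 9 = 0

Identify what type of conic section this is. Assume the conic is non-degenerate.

A = 3, B = -6, C = 3.
Discriminant B² − 4AC = (-6)² − 4·3·3 = 0.
B² − 4AC = 0 ⇒ parabola.

parabola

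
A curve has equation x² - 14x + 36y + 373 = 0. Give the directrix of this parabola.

y = 0

Only x is squared. Complete the square in x: (x - 7)² = -36(y + 9).
Vertex (7, -9); 4p = -36 so p = -9. Opens down.
Directrix is the horizontal line y = k − p = -9 − (-9) = 0.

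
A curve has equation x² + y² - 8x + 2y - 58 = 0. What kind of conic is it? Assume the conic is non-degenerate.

No xy term. Coefficients of x² and y² are A = 1, C = 1.
A = C (same sign) ⇒ circle.

circle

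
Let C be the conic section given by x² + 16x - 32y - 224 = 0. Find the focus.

Only x is squared. Complete the square in x: (x + 8)² = 32(y + 9).
Vertex (-8, -9); 4p = 32 so p = 8. Opens up.
Focus is p units from the vertex along the axis: (h, k + p).

(-8, -1)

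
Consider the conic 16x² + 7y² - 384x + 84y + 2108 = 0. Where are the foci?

(12, -12) and (12, 0)

16(x² - 24x) + 7(y² + 12y) = -2108
16(x - 12)² + 7(y + 6)² = -2108 + 2304 + 252 = 448
Dividing both sides by 448: (x - 12)²/28 + (y + 6)²/64 = 1
Ellipse, center (12, -6), major axis vertical; a² = 64, b² = 28.
c² = a² - b² = 64 - 28 = 36, so c = 6.
Foci lie on the vertical axis through the center: (h, k ± c).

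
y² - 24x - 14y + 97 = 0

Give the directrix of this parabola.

x = -4

Only y is squared. Complete the square in y: (y - 7)² = 24(x - 2).
Vertex (2, 7); 4p = 24 so p = 6. Opens right.
Directrix is the vertical line x = h − p = 2 − (6) = -4.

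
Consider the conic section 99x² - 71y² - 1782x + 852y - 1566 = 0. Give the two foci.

99(x² - 18x) -71(y² - 12y) = 1566
Complete the square in x and y: 99(x - 9)² -71(y - 6)² = 1566 + 8019 - 2556 = 7029
Divide through by 7029 to get (x - 9)²/71 - (y - 6)²/99 = 1.
Hyperbola, center (9, 6), transverse axis horizontal; a² = 71, b² = 99.
c² = a² + b² = 71 + 99 = 170, so c = √170.
Foci lie on the horizontal axis through the center: (h ± c, k).

(9 - √170, 6) and (9 + √170, 6)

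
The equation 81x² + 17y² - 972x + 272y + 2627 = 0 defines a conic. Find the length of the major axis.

18

Group the x- and y-terms: 81(x² - 12x) + 17(y² + 16y) = -2627
Complete the square: 81(x - 6)² + 17(y + 8)² = -2627 + 2916 + 1088 = 1377
Divide through by 1377 to get (x - 6)²/17 + (y + 8)²/81 = 1.
Ellipse, center (6, -8), major axis vertical; a² = 81, b² = 17.
a² = 81 so a = 9; the major axis has length 2a = 18.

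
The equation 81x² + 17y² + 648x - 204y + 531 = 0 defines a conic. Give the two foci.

(-4, -2) and (-4, 14)

Collect terms: 81(x² + 8x) + 17(y² - 12y) = -531
Completing the square gives 81(x + 4)² + 17(y - 6)² = -531 + 1296 + 612 = 1377.
Divide by 1377: (x + 4)²/17 + (y - 6)²/81 = 1
Ellipse, center (-4, 6), major axis vertical; a² = 81, b² = 17.
c² = a² - b² = 81 - 17 = 64, so c = 8.
Foci lie on the vertical axis through the center: (h, k ± c).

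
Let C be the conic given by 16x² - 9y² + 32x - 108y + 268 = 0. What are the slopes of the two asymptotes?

Collect terms: 16(x² + 2x) -9(y² + 12y) = -268
16(x + 1)² -9(y + 6)² = -268 + 16 - 324 = -576
Dividing both sides by -576: (y + 6)²/64 - (x + 1)²/36 = 1
Hyperbola, center (-1, -6), transverse axis vertical; a² = 64, b² = 36.
For a vertical hyperbola the asymptotes have slope ±a/b.
Here that is ±8/6 = ±4/3.

4/3 and -4/3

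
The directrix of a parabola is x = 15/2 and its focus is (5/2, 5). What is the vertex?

The vertex is the midpoint between the focus and the directrix along the axis of symmetry.
Axis is horizontal (directrix is vertical). Vertex x-coordinate = (5/2 + 15/2)/2 = 5; y-coordinate = 5.

(5, 5)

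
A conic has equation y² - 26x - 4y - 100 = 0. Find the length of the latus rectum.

26

Only y is squared. Complete the square in y: (y - 2)² = 26(x + 4).
Vertex (-4, 2); 4p = 26 so p = 13/2. Opens right.
Latus rectum length = |4p| = 26.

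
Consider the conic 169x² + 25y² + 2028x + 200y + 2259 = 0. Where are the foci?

(-6, -16) and (-6, 8)

Group: 169(x² + 12x) + 25(y² + 8y) = -2259
Completing the square gives 169(x + 6)² + 25(y + 4)² = -2259 + 6084 + 400 = 4225.
Divide through by 4225 to get (x + 6)²/25 + (y + 4)²/169 = 1.
Ellipse, center (-6, -4), major axis vertical; a² = 169, b² = 25.
c² = a² - b² = 169 - 25 = 144, so c = 12.
Foci lie on the vertical axis through the center: (h, k ± c).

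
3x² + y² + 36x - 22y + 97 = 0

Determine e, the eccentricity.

Group the x- and y-terms: 3(x² + 12x) + (y² - 22y) = -97
Complete the square: 3(x + 6)² + (y - 11)² = -97 + 108 + 121 = 132
Divide through by 132 to get (x + 6)²/44 + (y - 11)²/132 = 1.
Ellipse, center (-6, 11), major axis vertical; a² = 132, b² = 44.
c² = a² - b² = 88, so c = 2√22.
e = c/a = 2√22/2√33 = √6/3.

e = √6/3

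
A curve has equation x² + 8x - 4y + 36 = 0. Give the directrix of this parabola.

y = 4

Only x is squared. Complete the square in x: (x + 4)² = 4(y - 5).
Vertex (-4, 5); 4p = 4 so p = 1. Opens up.
Directrix is the horizontal line y = k − p = 5 − (1) = 4.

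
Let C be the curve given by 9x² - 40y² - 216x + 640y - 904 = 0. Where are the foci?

(12, 1) and (12, 15)

9(x² - 24x) -40(y² - 16y) = 904
Completing the square gives 9(x - 12)² -40(y - 8)² = 904 + 1296 - 2560 = -360.
Divide through by -360 to get (y - 8)²/9 - (x - 12)²/40 = 1.
Hyperbola, center (12, 8), transverse axis vertical; a² = 9, b² = 40.
c² = a² + b² = 9 + 40 = 49, so c = 7.
Foci lie on the vertical axis through the center: (h, k ± c).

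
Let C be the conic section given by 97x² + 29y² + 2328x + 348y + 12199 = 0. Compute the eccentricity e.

Group: 97(x² + 24x) + 29(y² + 12y) = -12199
Completing the square gives 97(x + 12)² + 29(y + 6)² = -12199 + 13968 + 1044 = 2813.
Dividing both sides by 2813: (x + 12)²/29 + (y + 6)²/97 = 1
Ellipse, center (-12, -6), major axis vertical; a² = 97, b² = 29.
c² = a² - b² = 68, so c = 2√17.
e = c/a = 2√17/√97 = 2√1649/97.

e = 2√1649/97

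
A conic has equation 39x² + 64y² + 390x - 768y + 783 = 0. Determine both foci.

Group: 39(x² + 10x) + 64(y² - 12y) = -783
Completing the square gives 39(x + 5)² + 64(y - 6)² = -783 + 975 + 2304 = 2496.
Dividing both sides by 2496: (x + 5)²/64 + (y - 6)²/39 = 1
Ellipse, center (-5, 6), major axis horizontal; a² = 64, b² = 39.
c² = a² - b² = 64 - 39 = 25, so c = 5.
Foci lie on the horizontal axis through the center: (h ± c, k).

(-10, 6) and (0, 6)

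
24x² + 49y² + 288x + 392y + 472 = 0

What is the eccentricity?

Group: 24(x² + 12x) + 49(y² + 8y) = -472
Completing the square gives 24(x + 6)² + 49(y + 4)² = -472 + 864 + 784 = 1176.
Dividing both sides by 1176: (x + 6)²/49 + (y + 4)²/24 = 1
Ellipse, center (-6, -4), major axis horizontal; a² = 49, b² = 24.
c² = a² - b² = 25, so c = 5.
e = c/a = 5/7.

e = 5/7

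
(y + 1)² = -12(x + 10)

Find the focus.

(-13, -1)

Vertex (-10, -1); 4p = -12 so p = -3. Opens left.
Focus is p units from the vertex along the axis: (h + p, k).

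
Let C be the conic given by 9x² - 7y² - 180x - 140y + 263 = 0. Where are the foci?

Rearranging, 9(x² - 20x) -7(y² + 20y) = -263.
Complete the square: 9(x - 10)² -7(y + 10)² = -263 + 900 - 700 = -63
Dividing both sides by -63: (y + 10)²/9 - (x - 10)²/7 = 1
Hyperbola, center (10, -10), transverse axis vertical; a² = 9, b² = 7.
c² = a² + b² = 9 + 7 = 16, so c = 4.
Foci lie on the vertical axis through the center: (h, k ± c).

(10, -14) and (10, -6)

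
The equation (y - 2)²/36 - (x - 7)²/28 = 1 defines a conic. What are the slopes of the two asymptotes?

3√7/7 and -3√7/7

Center (7, 2). The positive term is the y-term, so the transverse axis is vertical; a² = 36, b² = 28.
For a vertical hyperbola the asymptotes have slope ±a/b.
Here that is ±6/2√7 = ±3√7/7.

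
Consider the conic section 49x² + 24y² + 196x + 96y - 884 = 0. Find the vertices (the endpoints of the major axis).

Group the x- and y-terms: 49(x² + 4x) + 24(y² + 4y) = 884
Completing the square gives 49(x + 2)² + 24(y + 2)² = 884 + 196 + 96 = 1176.
Divide by 1176: (x + 2)²/24 + (y + 2)²/49 = 1
Ellipse, center (-2, -2), major axis vertical; a² = 49, b² = 24.
a = 7. Vertices at (h, k ± a).

(-2, -9) and (-2, 5)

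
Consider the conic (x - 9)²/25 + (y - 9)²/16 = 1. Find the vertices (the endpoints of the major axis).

Center (9, 9). The larger denominator 25 sits under the x-term, so the major axis is horizontal; a² = 25, b² = 16.
a = 5. Vertices at (h ± a, k).

(4, 9) and (14, 9)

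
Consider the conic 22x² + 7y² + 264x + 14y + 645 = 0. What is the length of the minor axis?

Collect terms: 22(x² + 12x) + 7(y² + 2y) = -645
22(x + 6)² + 7(y + 1)² = -645 + 792 + 7 = 154
Divide by 154: (x + 6)²/7 + (y + 1)²/22 = 1
Ellipse, center (-6, -1), major axis vertical; a² = 22, b² = 7.
b² = 7 so b = √7; the minor axis has length 2b = 2√7.

2√7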